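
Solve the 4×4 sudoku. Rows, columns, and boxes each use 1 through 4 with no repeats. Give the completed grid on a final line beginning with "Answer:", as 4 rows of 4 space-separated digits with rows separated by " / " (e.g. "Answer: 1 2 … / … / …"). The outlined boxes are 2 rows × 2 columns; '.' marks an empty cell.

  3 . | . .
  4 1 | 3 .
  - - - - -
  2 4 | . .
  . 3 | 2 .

Step 1. [r3c3∈{1}] only 1 remains possible at r3c3, so r3c3=1.
Step 2. [r1c4∈{1,2,4}] r1c4 is the only open cell in row 1 admitting 1, so r1c4=1.
Step 3. [r4c4∈{4}] r4c4 is down to just 4, so r4c4=4.
Step 4. [r1c2∈{2}] only 2 remains possible at r1c2, so r1c2=2.
Step 5. [r1c3∈{4}] only 4 remains possible at r1c3, so r1c3=4.
Step 6. [r3c4∈{3}] r3c4 is down to just 3. So r3c4=3.
Step 7. [r4c1∈{1}] r4c1 is down to just 1 ⇒ r4c1=1.
Step 8. [r2c4∈{2}] r2c4's peers cover all but 2. So r2c4=2.

Answer: 3 2 4 1 / 4 1 3 2 / 2 4 1 3 / 1 3 2 4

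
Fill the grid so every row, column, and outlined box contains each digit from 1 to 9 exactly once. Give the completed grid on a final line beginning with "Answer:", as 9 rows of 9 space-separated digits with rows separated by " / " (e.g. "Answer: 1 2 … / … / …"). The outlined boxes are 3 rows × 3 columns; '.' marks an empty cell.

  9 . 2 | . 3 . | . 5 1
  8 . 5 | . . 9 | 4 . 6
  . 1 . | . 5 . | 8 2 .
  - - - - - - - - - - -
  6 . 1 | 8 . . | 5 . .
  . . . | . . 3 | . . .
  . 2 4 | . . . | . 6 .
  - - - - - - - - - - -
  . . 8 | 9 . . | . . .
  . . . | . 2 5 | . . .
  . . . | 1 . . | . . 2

Step 1. [r1c7∈{7}] nothing but 7 survives at r1c7, so r1c7=7.
Step 2. [r8c4∈{3,4,6,7}] r8c4 is the only open cell in col 4 admitting 3, so r8c4=3.
Step 3. [r6c9∈{3,7,8,9}] 8 has one home in row 6: r6c9. So r6c9=8.
Step 4. [r9c5∈{4,6,7,8}] r9c5 is the only open cell in col 5 admitting 8, so r9c5=8.
Step 5. [r7c1∈{1,2,3,4,5,7}] 2 has one home in row 7: r7c1, so r7c1=2.
Step 6. [r2c8∈{3}] r2c8 is down to just 3. So r2c8=3.
Step 7. [r2c2∈{7}] r2c2's peers cover all but 7, so r2c2=7.
Step 8. [r8c8∈{1,4,7,8,9}] across row 8, 8 lands solely at r8c8 ⇒ r8c8=8.
Step 9. [r6c6∈{1,7}] col 6 places 1 nowhere but r6c6, so r6c6=1.
Step 10. [r7c9∈{3,4,5,7}] col 9 places 5 nowhere but r7c9 ⇒ r7c9=5.
Step 11. [r4c9∈{3,4,7,9}] r4c9 is the only open cell in col 9 admitting 3, so r4c9=3.
Step 12. [r6c7∈{9}] nothing but 9 survives at r6c7, so r6c7=9.
Step 13. [r6c5∈{7}] only 7 remains possible at r6c5. So r6c5=7.
Step 14. [r4c8∈{4,7}] in row 4, 7 fits only at r4c8, so r4c8=7.
Step 15. [r4c2∈{9}] nothing but 9 survives at r4c2 ⇒ r4c2=9.
Step 16. [r8c9∈{4,7,9}] 7 has one home in col 9: r8c9 ⇒ r8c9=7.
Step 17. [r4c5∈{4}] r4c5 is down to just 4 ⇒ r4c5=4.
Step 18. [r7c5∈{6}] r7c5 has the single candidate 6 ⇒ r7c5=6.
Step 19. [r5c4∈{2,5,6}] across row 5, 6 lands solely at r5c4 ⇒ r5c4=6.
Step 20. [r1c4∈{4}] r1c4 has the single candidate 4, so r1c4=4.
Step 21. [r1c2∈{6}] r1c2 is down to just 6, so r1c2=6.
Step 22. [r8c2∈{4}] nothing but 4 survives at r8c2, so r8c2=4.
Step 23. [r7c2∈{3}] only 3 remains possible at r7c2, so r7c2=3.
Step 24. [r7c6∈{4,7}] 7 has one home in row 7: r7c6. So r7c6=7.
Step 25. [r7c8∈{1,4}] 4 has one home in row 7: r7c8 ⇒ r7c8=4.
Step 26. [r9c2∈{5}] r9c2 has the single candidate 5, so r9c2=5.
Step 27. [r6c1∈{3,5}] row 6 places 3 nowhere but r6c1. So r6c1=3.
Step 28. [r7c7∈{1}] r7c7's peers cover all but 1 ⇒ r7c7=1.
Step 29. [r8c7∈{6}] r8c7 is down to just 6 ⇒ r8c7=6.
Step 30. [r9c1∈{7}] r9c1's peers cover all but 7, so r9c1=7.
Step 31. [r9c3∈{6,9}] r9c3 is the only open cell in row 9 admitting 6 ⇒ r9c3=6.
Step 32. [r5c5∈{9}] only 9 remains possible at r5c5, so r5c5=9.
Step 33. [r9c6∈{4}] r9c6 has the single candidate 4. So r9c6=4.
Step 34. [r3c1∈{4}] nothing but 4 survives at r3c1. So r3c1=4.
Step 35. [r3c3∈{3}] r3c3 is down to just 3 ⇒ r3c3=3.
Step 36. [r3c6∈{6}] r3c6 is down to just 6 ⇒ r3c6=6.
Step 37. [r8c1∈{1}] nothing but 1 survives at r8c1, so r8c1=1.
Step 38. [r2c5∈{1}] r2c5 has the single candidate 1. So r2c5=1.
Step 39. [r5c7∈{2}] r5c7's peers cover all but 2, so r5c7=2.
Step 40. [r3c9∈{9}] r3c9 has the single candidate 9 ⇒ r3c9=9.
Step 41. [r5c1∈{5}] r5c1 has the single candidate 5, so r5c1=5.
Step 42. [r2c4∈{2}] r2c4's peers cover all but 2, so r2c4=2.
Step 43. [r8c3∈{9}] only 9 remains possible at r8c3 ⇒ r8c3=9.
Step 44. [r5c8∈{1}] r5c8's peers cover all but 1. So r5c8=1.
Step 45. [r4c6∈{2}] r4c6 has the single candidate 2. So r4c6=2.
Step 46. [r1c6∈{8}] r1c6's peers cover all but 8. So r1c6=8.
Step 47. [r5c2∈{8}] r5c2 has the single candidate 8 ⇒ r5c2=8.
Step 48. [r3c4∈{7}] r3c4's peers cover all but 7, so r3c4=7.
Step 49. [r9c8∈{9}] nothing but 9 survives at r9c8. So r9c8=9.
Step 50. [r5c9∈{4}] only 4 remains possible at r5c9. So r5c9=4.
Step 51. [r5c3∈{7}] only 7 remains possible at r5c3 ⇒ r5c3=7.
Step 52. [r6c4∈{5}] nothing but 5 survives at r6c4 ⇒ r6c4=5.
Step 53. [r9c7∈{3}] r9c7 is down to just 3. So r9c7=3.

Answer: 9 6 2 4 3 8 7 5 1 / 8 7 5 2 1 9 4 3 6 / 4 1 3 7 5 6 8 2 9 / 6 9 1 8 4 2 5 7 3 / 5 8 7 6 9 3 2 1 4 / 3 2 4 5 7 1 9 6 8 / 2 3 8 9 6 7 1 4 5 / 1 4 9 3 2 5 6 8 7 / 7 5 6 1 8 4 3 9 2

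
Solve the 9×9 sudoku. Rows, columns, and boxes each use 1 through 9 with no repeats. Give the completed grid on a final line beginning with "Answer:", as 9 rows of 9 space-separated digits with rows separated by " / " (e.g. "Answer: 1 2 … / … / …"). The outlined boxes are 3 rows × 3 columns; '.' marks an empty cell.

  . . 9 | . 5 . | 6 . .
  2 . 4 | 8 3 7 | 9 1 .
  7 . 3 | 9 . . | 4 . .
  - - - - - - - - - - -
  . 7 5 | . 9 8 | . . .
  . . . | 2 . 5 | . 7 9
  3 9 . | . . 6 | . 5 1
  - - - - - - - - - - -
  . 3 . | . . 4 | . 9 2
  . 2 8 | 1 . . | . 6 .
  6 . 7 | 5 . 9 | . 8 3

Step 1. [r4c1∈{1,4}] across row 4, 1 lands solely at r4c1, so r4c1=1.
Step 2. [r8c5∈{7}] r8c5 has the single candidate 7 ⇒ r8c5=7.
Step 3. [r3c8∈{2}] r3c8 has the single candidate 2. So r3c8=2.
Step 4. [r1c1∈{8}] r1c1 has the single candidate 8. So r1c1=8.
Step 5. [r8c9∈{4,5}] in box 9, 4 fits only at r8c9 ⇒ r8c9=4.
Step 6. [r6c5∈{4}] r6c5's peers cover all but 4 ⇒ r6c5=4.
Step 7. [r3c6∈{1}] nothing but 1 survives at r3c6 ⇒ r3c6=1.
Step 8. [r2c2∈{5,6}] row 2 places 6 nowhere but r2c2, so r2c2=6.
Step 9. [r5c7∈{3,8}] across row 5, 3 lands solely at r5c7. So r5c7=3.
Step 10. [r9c2∈{1,4}] across row 9, 4 lands solely at r9c2, so r9c2=4.
Step 11. [r8c7∈{5}] nothing but 5 survives at r8c7, so r8c7=5.
Step 12. [r9c7∈{1}] only 1 remains possible at r9c7. So r9c7=1.
Step 13. [r7c5∈{6,8}] across row 7, 8 lands solely at r7c5 ⇒ r7c5=8.
Step 14. [r4c7∈{2}] r4c7's peers cover all but 2 ⇒ r4c7=2.
Step 15. [r3c9∈{5,8}] across row 3, 8 lands solely at r3c9. So r3c9=8.
Step 16. [r3c2∈{5}] nothing but 5 survives at r3c2, so r3c2=5.
Step 17. [r8c1∈{9}] r8c1 is down to just 9 ⇒ r8c1=9.
Step 18. [r7c7∈{7}] nothing but 7 survives at r7c7 ⇒ r7c7=7.
Step 19. [r9c5∈{2}] r9c5 has the single candidate 2 ⇒ r9c5=2.
Step 20. [r1c4∈{4}] r1c4 is down to just 4. So r1c4=4.
Step 21. [r7c3∈{1}] nothing but 1 survives at r7c3, so r7c3=1.
Step 22. [r1c8∈{3}] r1c8's peers cover all but 3 ⇒ r1c8=3.
Step 23. [r5c2∈{8}] r5c2 is down to just 8 ⇒ r5c2=8.
Step 24. [r5c3∈{6}] r5c3's peers cover all but 6, so r5c3=6.
Step 25. [r5c1∈{4}] only 4 remains possible at r5c1, so r5c1=4.
Step 26. [r6c7∈{8}] only 8 remains possible at r6c7, so r6c7=8.
Step 27. [r1c9∈{7}] only 7 remains possible at r1c9 ⇒ r1c9=7.
Step 28. [r4c9∈{6}] r4c9's peers cover all but 6. So r4c9=6.
Step 29. [r7c1∈{5}] r7c1's peers cover all but 5. So r7c1=5.
Step 30. [r4c8∈{4}] r4c8 has the single candidate 4, so r4c8=4.
Step 31. [r2c9∈{5}] only 5 remains possible at r2c9 ⇒ r2c9=5.
Step 32. [r6c3∈{2}] r6c3 has the single candidate 2 ⇒ r6c3=2.
Step 33. [r6c4∈{7}] r6c4's peers cover all but 7. So r6c4=7.
Step 34. [r1c2∈{1}] r1c2 is down to just 1. So r1c2=1.
Step 35. [r3c5∈{6}] nothing but 6 survives at r3c5, so r3c5=6.
Step 36. [r7c4∈{6}] r7c4 is down to just 6. So r7c4=6.
Step 37. [r8c6∈{3}] r8c6's peers cover all but 3 ⇒ r8c6=3.
Step 38. [r4c4∈{3}] r4c4's peers cover all but 3 ⇒ r4c4=3.
Step 39. [r1c6∈{2}] only 2 remains possible at r1c6, so r1c6=2.
Step 40. [r5c5∈{1}] r5c5's peers cover all but 1. So r5c5=1.

Answer: 8 1 9 4 5 2 6 3 7 / 2 6 4 8 3 7 9 1 5 / 7 5 3 9 6 1 4 2 8 / 1 7 5 3 9 8 2 4 6 / 4 8 6 2 1 5 3 7 9 / 3 9 2 7 4 6 8 5 1 / 5 3 1 6 8 4 7 9 2 / 9 2 8 1 7 3 5 6 4 / 6 4 7 5 2 9 1 8 3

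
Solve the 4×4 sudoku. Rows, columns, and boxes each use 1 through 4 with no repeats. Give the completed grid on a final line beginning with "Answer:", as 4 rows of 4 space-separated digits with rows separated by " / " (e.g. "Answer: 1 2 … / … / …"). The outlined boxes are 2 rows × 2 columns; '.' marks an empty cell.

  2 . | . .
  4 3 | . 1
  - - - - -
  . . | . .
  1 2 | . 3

Step 1. [r4c3∈{4}] r4c3's peers cover all but 4, so r4c3=4.
Step 2. [r2c3∈{2}] r2c3 has the single candidate 2 ⇒ r2c3=2.
Step 3. [r1c3∈{3}] r1c3's peers cover all but 3 ⇒ r1c3=3.
Step 4. [r3c1∈{3}] nothing but 3 survives at r3c1, so r3c1=3.
Step 5. [r3c4∈{2}] nothing but 2 survives at r3c4, so r3c4=2.
Step 6. [r1c4∈{4}] r1c4's peers cover all but 4, so r1c4=4.
Step 7. [r1c2∈{1}] nothing but 1 survives at r1c2 ⇒ r1c2=1.
Step 8. [r3c3∈{1}] r3c3's peers cover all but 1. So r3c3=1.
Step 9. [r3c2∈{4}] nothing but 4 survives at r3c2, so r3c2=4.

Answer: 2 1 3 4 / 4 3 2 1 / 3 4 1 2 / 1 2 4 3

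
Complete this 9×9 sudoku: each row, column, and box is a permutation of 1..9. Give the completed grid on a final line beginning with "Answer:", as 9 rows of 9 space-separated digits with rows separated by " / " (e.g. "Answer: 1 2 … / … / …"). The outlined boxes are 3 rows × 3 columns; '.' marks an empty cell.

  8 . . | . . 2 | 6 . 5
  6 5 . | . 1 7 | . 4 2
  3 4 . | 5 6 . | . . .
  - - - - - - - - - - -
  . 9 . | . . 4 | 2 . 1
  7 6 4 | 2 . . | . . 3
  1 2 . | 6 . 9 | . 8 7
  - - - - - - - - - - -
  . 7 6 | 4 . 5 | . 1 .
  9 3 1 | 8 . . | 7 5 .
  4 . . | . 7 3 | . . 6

Step 1. [r2c7∈{3,8,9}] across row 2, 8 lands solely at r2c7, so r2c7=8.
Step 2. [r9c7∈{9}] r9c7 has the single candidate 9 ⇒ r9c7=9.
Step 3. [r9c3∈{2,5,8}] row 9 places 5 nowhere but r9c3 ⇒ r9c3=5.
Step 4. [r2c4∈{3,9}] r2c4 is the only open cell in row 2 admitting 3, so r2c4=3.
Step 5. [r3c9∈{9}] r3c9 is down to just 9, so r3c9=9.
Step 6. [r6c3∈{3}] r6c3 has the single candidate 3 ⇒ r6c3=3.
Step 7. [r6c5∈{5}] nothing but 5 survives at r6c5, so r6c5=5.
Step 8. [r3c8∈{7}] only 7 remains possible at r3c8. So r3c8=7.
Step 9. [r1c4∈{9}] r1c4's peers cover all but 9 ⇒ r1c4=9.
Step 10. [r5c5∈{8}] r5c5 is down to just 8, so r5c5=8.
Step 11. [r8c5∈{2}] nothing but 2 survives at r8c5. So r8c5=2.
Step 12. [r2c3∈{9}] r2c3 has the single candidate 9, so r2c3=9.
Step 13. [r4c1∈{5}] r4c1 has the single candidate 5. So r4c1=5.
Step 14. [r1c2∈{1}] nothing but 1 survives at r1c2 ⇒ r1c2=1.
Step 15. [r4c4∈{7}] only 7 remains possible at r4c4 ⇒ r4c4=7.
Step 16. [r5c7∈{5}] r5c7 is down to just 5 ⇒ r5c7=5.
Step 17. [r6c7∈{4}] r6c7 has the single candidate 4. So r6c7=4.
Step 18. [r7c7∈{3}] r7c7 has the single candidate 3 ⇒ r7c7=3.
Step 19. [r5c8∈{9}] nothing but 9 survives at r5c8. So r5c8=9.
Step 20. [r9c4∈{1}] r9c4 is down to just 1. So r9c4=1.
Step 21. [r7c5∈{9}] nothing but 9 survives at r7c5 ⇒ r7c5=9.
Step 22. [r9c8∈{2}] r9c8 is down to just 2, so r9c8=2.
Step 23. [r8c6∈{6}] nothing but 6 survives at r8c6. So r8c6=6.
Step 24. [r3c7∈{1}] r3c7's peers cover all but 1 ⇒ r3c7=1.
Step 25. [r1c5∈{4}] r1c5 has the single candidate 4 ⇒ r1c5=4.
Step 26. [r4c3∈{8}] only 8 remains possible at r4c3, so r4c3=8.
Step 27. [r1c8∈{3}] r1c8 is down to just 3. So r1c8=3.
Step 28. [r7c1∈{2}] nothing but 2 survives at r7c1 ⇒ r7c1=2.
Step 29. [r3c6∈{8}] r3c6 is down to just 8 ⇒ r3c6=8.
Step 30. [r3c3∈{2}] r3c3 has the single candidate 2, so r3c3=2.
Step 31. [r4c5∈{3}] r4c5 has the single candidate 3 ⇒ r4c5=3.
Step 32. [r7c9∈{8}] r7c9 is down to just 8, so r7c9=8.
Step 33. [r1c3∈{7}] r1c3 has the single candidate 7, so r1c3=7.
Step 34. [r9c2∈{8}] only 8 remains possible at r9c2. So r9c2=8.
Step 35. [r5c6∈{1}] only 1 remains possible at r5c6, so r5c6=1.
Step 36. [r8c9∈{4}] only 4 remains possible at r8c9 ⇒ r8c9=4.
Step 37. [r4c8∈{6}] r4c8 has the single candidate 6, so r4c8=6.

Answer: 8 1 7 9 4 2 6 3 5 / 6 5 9 3 1 7 8 4 2 / 3 4 2 5 6 8 1 7 9 / 5 9 8 7 3 4 2 6 1 / 7 6 4 2 8 1 5 9 3 / 1 2 3 6 5 9 4 8 7 / 2 7 6 4 9 5 3 1 8 / 9 3 1 8 2 6 7 5 4 / 4 8 5 1 7 3 9 2 6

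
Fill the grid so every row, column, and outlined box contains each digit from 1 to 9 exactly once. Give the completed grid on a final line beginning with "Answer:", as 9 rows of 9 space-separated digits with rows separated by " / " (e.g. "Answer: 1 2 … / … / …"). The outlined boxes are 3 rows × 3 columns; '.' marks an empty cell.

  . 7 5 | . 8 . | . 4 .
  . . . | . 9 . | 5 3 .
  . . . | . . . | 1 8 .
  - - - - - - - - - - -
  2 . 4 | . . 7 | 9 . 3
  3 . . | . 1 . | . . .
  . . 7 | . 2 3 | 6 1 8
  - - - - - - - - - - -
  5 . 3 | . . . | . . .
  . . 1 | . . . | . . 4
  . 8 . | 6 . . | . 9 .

Step 1. [r1c7∈{2}] r1c7 has the single candidate 2 ⇒ r1c7=2.
Step 2. [r6c1∈{9}] only 9 remains possible at r6c1. So r6c1=9.
Step 3. [r9c3∈{2}] r9c3 has the single candidate 2, so r9c3=2.
Step 4. [r6c4∈{4,5}] across row 6, 4 lands solely at r6c4. So r6c4=4.
Step 5. [r3c2∈{2,3,4,6,9}] r3c2 is the only open cell in col 2 admitting 3, so r3c2=3.
Step 6. [r4c8∈{5}] r4c8 has the single candidate 5 ⇒ r4c8=5.
Step 7. [r2c2∈{1,2,4,6}] across col 2, 2 lands solely at r2c2. So r2c2=2.
Step 8. [r7c2∈{4,6,9}] col 2 places 4 nowhere but r7c2 ⇒ r7c2=4.
Step 9. [r7c5∈{7}] r7c5's peers cover all but 7 ⇒ r7c5=7.
Step 10. [r2c1∈{1,4,6,8}] r2c1 is the only open cell in col 1 admitting 8. So r2c1=8.
Step 11. [r2c3∈{6}] r2c3 has the single candidate 6 ⇒ r2c3=6.
Step 12. [r2c9∈{7}] r2c9 has the single candidate 7. So r2c9=7.
Step 13. [r2c4∈{1}] r2c4 has the single candidate 1 ⇒ r2c4=1.
Step 14. [r4c4∈{8}] r4c4 is down to just 8. So r4c4=8.
Step 15. [r1c6∈{6}] r1c6's peers cover all but 6 ⇒ r1c6=6.
Step 16. [r8c2∈{6,9}] col 2 places 9 nowhere but r8c2, so r8c2=9.
Step 17. [r9c9∈{1,5}] 5 has one home in col 9: r9c9, so r9c9=5.
Step 18. [r7c9∈{1,2,6}] in col 9, 1 fits only at r7c9 ⇒ r7c9=1.
Step 19. [r2c6∈{4}] nothing but 4 survives at r2c6 ⇒ r2c6=4.
Step 20. [r3c5∈{5}] nothing but 5 survives at r3c5. So r3c5=5.
Step 21. [r3c6∈{2}] nothing but 2 survives at r3c6 ⇒ r3c6=2.
Step 22. [r8c5∈{3}] r8c5 has the single candidate 3. So r8c5=3.
Step 23. [r8c1∈{6,7}] across col 1, 6 lands solely at r8c1, so r8c1=6.
Step 24. [r7c7∈{8}] nothing but 8 survives at r7c7, so r7c7=8.
Step 25. [r8c7∈{7}] r8c7 is down to just 7, so r8c7=7.
Step 26. [r8c8∈{2}] r8c8's peers cover all but 2 ⇒ r8c8=2.
Step 27. [r7c6∈{9}] r7c6 has the single candidate 9. So r7c6=9.
Step 28. [r5c6∈{5}] nothing but 5 survives at r5c6, so r5c6=5.
Step 29. [r3c3∈{9}] nothing but 9 survives at r3c3 ⇒ r3c3=9.
Step 30. [r4c5∈{6}] nothing but 6 survives at r4c5. So r4c5=6.
Step 31. [r7c8∈{6}] r7c8's peers cover all but 6, so r7c8=6.
Step 32. [r3c4∈{7}] r3c4's peers cover all but 7. So r3c4=7.
Step 33. [r9c6∈{1}] only 1 remains possible at r9c6. So r9c6=1.
Step 34. [r6c2∈{5}] r6c2 has the single candidate 5 ⇒ r6c2=5.
Step 35. [r9c1∈{7}] r9c1's peers cover all but 7. So r9c1=7.
Step 36. [r5c2∈{6}] only 6 remains possible at r5c2. So r5c2=6.
Step 37. [r3c9∈{6}] r3c9 is down to just 6 ⇒ r3c9=6.
Step 38. [r7c4∈{2}] r7c4 is down to just 2 ⇒ r7c4=2.
Step 39. [r5c3∈{8}] nothing but 8 survives at r5c3 ⇒ r5c3=8.
Step 40. [r9c5∈{4}] only 4 remains possible at r9c5, so r9c5=4.
Step 41. [r9c7∈{3}] only 3 remains possible at r9c7. So r9c7=3.
Step 42. [r5c9∈{2}] r5c9 has the single candidate 2, so r5c9=2.
Step 43. [r5c4∈{9}] nothing but 9 survives at r5c4, so r5c4=9.
Step 44. [r8c4∈{5}] only 5 remains possible at r8c4, so r8c4=5.
Step 45. [r5c7∈{4}] only 4 remains possible at r5c7, so r5c7=4.
Step 46. [r1c9∈{9}] r1c9 has the single candidate 9 ⇒ r1c9=9.
Step 47. [r4c2∈{1}] only 1 remains possible at r4c2. So r4c2=1.
Step 48. [r3c1∈{4}] r3c1's peers cover all but 4 ⇒ r3c1=4.
Step 49. [r5c8∈{7}] r5c8 is down to just 7 ⇒ r5c8=7.
Step 50. [r8c6∈{8}] r8c6 has the single candidate 8. So r8c6=8.
Step 51. [r1c1∈{1}] only 1 remains possible at r1c1. So r1c1=1.
Step 52. [r1c4∈{3}] r1c4 has the single candidate 3. So r1c4=3.

Answer: 1 7 5 3 8 6 2 4 9 / 8 2 6 1 9 4 5 3 7 / 4 3 9 7 5 2 1 8 6 / 2 1 4 8 6 7 9 5 3 / 3 6 8 9 1 5 4 7 2 / 9 5 7 4 2 3 6 1 8 / 5 4 3 2 7 9 8 6 1 / 6 9 1 5 3 8 7 2 4 / 7 8 2 6 4 1 3 9 5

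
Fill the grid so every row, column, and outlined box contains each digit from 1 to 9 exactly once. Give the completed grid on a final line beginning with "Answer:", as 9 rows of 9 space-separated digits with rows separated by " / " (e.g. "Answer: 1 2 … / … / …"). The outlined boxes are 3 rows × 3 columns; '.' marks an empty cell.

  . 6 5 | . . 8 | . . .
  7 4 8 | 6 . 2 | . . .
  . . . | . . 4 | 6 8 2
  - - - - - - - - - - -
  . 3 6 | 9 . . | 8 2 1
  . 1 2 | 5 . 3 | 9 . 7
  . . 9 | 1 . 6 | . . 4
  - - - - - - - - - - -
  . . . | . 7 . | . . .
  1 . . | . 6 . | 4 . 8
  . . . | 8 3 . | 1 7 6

Step 1. [r3c2∈{9}] nothing but 9 survives at r3c2 ⇒ r3c2=9.
Step 2. [r7c1∈{2,3,4,5,6,8,9}] across row 7, 6 lands solely at r7c1, so r7c1=6.
Step 3. [r9c1∈{2,4,5,9}] across col 1, 9 lands solely at r9c1, so r9c1=9.
Step 4. [r7c7∈{2,3,5}] col 7 places 2 nowhere but r7c7, so r7c7=2.
Step 5. [r4c1∈{4,5}] r4c1 is the only open cell in row 4 admitting 5 ⇒ r4c1=5.
Step 6. [r6c1∈{8}] r6c1 has the single candidate 8. So r6c1=8.
Step 7. [r3c1∈{3}] nothing but 3 survives at r3c1, so r3c1=3.
Step 8. [r1c4∈{3,7}] 3 has one home in col 4: r1c4. So r1c4=3.
Step 9. [r1c9∈{9}] r1c9's peers cover all but 9, so r1c9=9.
Step 10. [r1c5∈{1}] r1c5's peers cover all but 1 ⇒ r1c5=1.
Step 11. [r9c6∈{5}] r9c6 has the single candidate 5, so r9c6=5.
Step 12. [r2c8∈{1,3,5}] row 2 places 1 nowhere but r2c8, so r2c8=1.
Step 13. [r8c3∈{3,7}] in col 3, 7 fits only at r8c3, so r8c3=7.
Step 14. [r8c8∈{3,5,9}] row 8 places 3 nowhere but r8c8, so r8c8=3.
Step 15. [r7c9∈{5}] r7c9's peers cover all but 5, so r7c9=5.
Step 16. [r2c7∈{3,5}] across box 3, 5 lands solely at r2c7 ⇒ r2c7=5.
Step 17. [r7c3∈{3,4}] 3 has one home in row 7: r7c3. So r7c3=3.
Step 18. [r7c6∈{1,9}] row 7 places 1 nowhere but r7c6, so r7c6=1.
Step 19. [r5c5∈{4,8}] r5c5 is the only open cell in row 5 admitting 8 ⇒ r5c5=8.
Step 20. [r9c2∈{2}] nothing but 2 survives at r9c2 ⇒ r9c2=2.
Step 21. [r1c1∈{2}] nothing but 2 survives at r1c1 ⇒ r1c1=2.
Step 22. [r9c3∈{4}] nothing but 4 survives at r9c3 ⇒ r9c3=4.
Step 23. [r6c2∈{7}] r6c2's peers cover all but 7 ⇒ r6c2=7.
Step 24. [r8c2∈{5}] r8c2 has the single candidate 5. So r8c2=5.
Step 25. [r4c6∈{7}] r4c6 is down to just 7 ⇒ r4c6=7.
Step 26. [r8c6∈{9}] only 9 remains possible at r8c6 ⇒ r8c6=9.
Step 27. [r3c5∈{5}] nothing but 5 survives at r3c5 ⇒ r3c5=5.
Step 28. [r2c9∈{3}] nothing but 3 survives at r2c9, so r2c9=3.
Step 29. [r2c5∈{9}] only 9 remains possible at r2c5 ⇒ r2c5=9.
Step 30. [r4c5∈{4}] r4c5's peers cover all but 4 ⇒ r4c5=4.
Step 31. [r8c4∈{2}] r8c4's peers cover all but 2. So r8c4=2.
Step 32. [r1c7∈{7}] nothing but 7 survives at r1c7. So r1c7=7.
Step 33. [r5c1∈{4}] r5c1's peers cover all but 4. So r5c1=4.
Step 34. [r7c2∈{8}] r7c2 is down to just 8. So r7c2=8.
Step 35. [r1c8∈{4}] only 4 remains possible at r1c8. So r1c8=4.
Step 36. [r7c4∈{4}] r7c4 is down to just 4 ⇒ r7c4=4.
Step 37. [r6c8∈{5}] only 5 remains possible at r6c8. So r6c8=5.
Step 38. [r7c8∈{9}] r7c8's peers cover all but 9. So r7c8=9.
Step 39. [r6c5∈{2}] r6c5 has the single candidate 2, so r6c5=2.
Step 40. [r5c8∈{6}] r5c8 is down to just 6 ⇒ r5c8=6.
Step 41. [r6c7∈{3}] r6c7 is down to just 3. So r6c7=3.
Step 42. [r3c4∈{7}] r3c4's peers cover all but 7, so r3c4=7.
Step 43. [r3c3∈{1}] only 1 remains possible at r3c3. So r3c3=1.

Answer: 2 6 5 3 1 8 7 4 9 / 7 4 8 6 9 2 5 1 3 / 3 9 1 7 5 4 6 8 2 / 5 3 6 9 4 7 8 2 1 / 4 1 2 5 8 3 9 6 7 / 8 7 9 1 2 6 3 5 4 / 6 8 3 4 7 1 2 9 5 / 1 5 7 2 6 9 4 3 8 / 9 2 4 8 3 5 1 7 6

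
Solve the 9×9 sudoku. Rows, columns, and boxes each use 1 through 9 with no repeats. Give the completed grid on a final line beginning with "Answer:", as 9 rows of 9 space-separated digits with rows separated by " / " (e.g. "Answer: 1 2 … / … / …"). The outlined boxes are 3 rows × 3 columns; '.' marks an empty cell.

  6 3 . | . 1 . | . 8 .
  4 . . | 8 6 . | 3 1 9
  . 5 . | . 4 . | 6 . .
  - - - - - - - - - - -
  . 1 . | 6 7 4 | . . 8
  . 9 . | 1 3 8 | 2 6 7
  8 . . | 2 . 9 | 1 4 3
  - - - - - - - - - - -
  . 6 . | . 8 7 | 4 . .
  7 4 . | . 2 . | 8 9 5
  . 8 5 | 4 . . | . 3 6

Step 1. [r9c1∈{1,2,9}] r9c1 is the only open cell in row 9 admitting 2, so r9c1=2.
Step 2. [r3c9∈{2}] r3c9 is down to just 2. So r3c9=2.
Step 3. [r2c2∈{2,7}] r2c2 is the only open cell in col 2 admitting 2, so r2c2=2.
Step 4. [r8c4∈{3}] r8c4's peers cover all but 3. So r8c4=3.
Step 5. [r1c7∈{5,7}] in box 3, 5 fits only at r1c7 ⇒ r1c7=5.
Step 6. [r8c3∈{1}] only 1 remains possible at r8c3 ⇒ r8c3=1.
Step 7. [r2c3∈{7}] nothing but 7 survives at r2c3, so r2c3=7.
Step 8. [r1c3∈{9}] nothing but 9 survives at r1c3 ⇒ r1c3=9.
Step 9. [r3c4∈{7,9}] across row 3, 9 lands solely at r3c4 ⇒ r3c4=9.
Step 10. [r7c3∈{3}] nothing but 3 survives at r7c3. So r7c3=3.
Step 11. [r5c1∈{5}] r5c1's peers cover all but 5, so r5c1=5.
Step 12. [r7c8∈{2}] r7c8 has the single candidate 2, so r7c8=2.
Step 13. [r3c1∈{1}] only 1 remains possible at r3c1, so r3c1=1.
Step 14. [r1c9∈{4}] nothing but 4 survives at r1c9. So r1c9=4.
Step 15. [r9c5∈{9}] r9c5's peers cover all but 9 ⇒ r9c5=9.
Step 16. [r4c7∈{9}] r4c7 has the single candidate 9. So r4c7=9.
Step 17. [r4c3∈{2}] only 2 remains possible at r4c3. So r4c3=2.
Step 18. [r9c7∈{7}] r9c7 has the single candidate 7 ⇒ r9c7=7.
Step 19. [r1c4∈{7}] nothing but 7 survives at r1c4, so r1c4=7.
Step 20. [r6c5∈{5}] r6c5's peers cover all but 5, so r6c5=5.
Step 21. [r6c3∈{6}] r6c3's peers cover all but 6, so r6c3=6.
Step 22. [r4c8∈{5}] nothing but 5 survives at r4c8, so r4c8=5.
Step 23. [r3c6∈{3}] r3c6 has the single candidate 3, so r3c6=3.
Step 24. [r7c4∈{5}] r7c4's peers cover all but 5, so r7c4=5.
Step 25. [r7c9∈{1}] only 1 remains possible at r7c9 ⇒ r7c9=1.
Step 26. [r4c1∈{3}] r4c1 has the single candidate 3 ⇒ r4c1=3.
Step 27. [r5c3∈{4}] nothing but 4 survives at r5c3, so r5c3=4.
Step 28. [r3c3∈{8}] r3c3's peers cover all but 8, so r3c3=8.
Step 29. [r1c6∈{2}] r1c6 is down to just 2 ⇒ r1c6=2.
Step 30. [r2c6∈{5}] r2c6's peers cover all but 5 ⇒ r2c6=5.
Step 31. [r3c8∈{7}] only 7 remains possible at r3c8, so r3c8=7.
Step 32. [r9c6∈{1}] nothing but 1 survives at r9c6, so r9c6=1.
Step 33. [r6c2∈{7}] r6c2's peers cover all but 7. So r6c2=7.
Step 34. [r7c1∈{9}] r7c1 has the single candidate 9. So r7c1=9.
Step 35. [r8c6∈{6}] only 6 remains possible at r8c6 ⇒ r8c6=6.

Answer: 6 3 9 7 1 2 5 8 4 / 4 2 7 8 6 5 3 1 9 / 1 5 8 9 4 3 6 7 2 / 3 1 2 6 7 4 9 5 8 / 5 9 4 1 3 8 2 6 7 / 8 7 6 2 5 9 1 4 3 / 9 6 3 5 8 7 4 2 1 / 7 4 1 3 2 6 8 9 5 / 2 8 5 4 9 1 7 3 6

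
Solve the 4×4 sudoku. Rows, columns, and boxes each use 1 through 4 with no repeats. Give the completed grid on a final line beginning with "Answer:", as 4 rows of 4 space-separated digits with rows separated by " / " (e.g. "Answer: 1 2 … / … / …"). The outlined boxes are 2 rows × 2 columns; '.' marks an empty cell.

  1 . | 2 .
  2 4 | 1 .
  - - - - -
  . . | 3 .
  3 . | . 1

Step 1. [r3c4∈{2,4}] in col 4, 2 fits only at r3c4. So r3c4=2.
Step 2. [r2c4∈{3}] only 3 remains possible at r2c4, so r2c4=3.
Step 3. [r3c1∈{4}] r3c1 has the single candidate 4 ⇒ r3c1=4.
Step 4. [r1c4∈{4}] nothing but 4 survives at r1c4 ⇒ r1c4=4.
Step 5. [r1c2∈{3}] only 3 remains possible at r1c2, so r1c2=3.
Step 6. [r3c2∈{1}] r3c2's peers cover all but 1 ⇒ r3c2=1.
Step 7. [r4c3∈{4}] r4c3's peers cover all but 4, so r4c3=4.
Step 8. [r4c2∈{2}] r4c2's peers cover all but 2. So r4c2=2.

Answer: 1 3 2 4 / 2 4 1 3 / 4 1 3 2 / 3 2 4 1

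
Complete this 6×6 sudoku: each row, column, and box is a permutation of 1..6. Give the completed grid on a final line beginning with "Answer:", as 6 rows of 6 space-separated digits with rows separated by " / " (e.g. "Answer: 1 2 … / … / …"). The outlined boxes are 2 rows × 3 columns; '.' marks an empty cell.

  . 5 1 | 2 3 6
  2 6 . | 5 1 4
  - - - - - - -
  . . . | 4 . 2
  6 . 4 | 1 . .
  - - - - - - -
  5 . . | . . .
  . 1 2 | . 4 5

Step 1. [r6c1∈{3}] r6c1 is down to just 3 ⇒ r6c1=3.
Step 2. [r6c4∈{6}] r6c4 has the single candidate 6 ⇒ r6c4=6.
Step 3. [r3c3∈{3,5}] across col 3, 5 lands solely at r3c3. So r3c3=5.
Step 4. [r4c6∈{3}] r4c6's peers cover all but 3, so r4c6=3.
Step 5. [r3c1∈{1}] only 1 remains possible at r3c1. So r3c1=1.
Step 6. [r2c3∈{3}] r2c3's peers cover all but 3 ⇒ r2c3=3.
Step 7. [r3c5∈{6}] r3c5 is down to just 6. So r3c5=6.
Step 8. [r5c3∈{6}] r5c3 has the single candidate 6 ⇒ r5c3=6.
Step 9. [r5c2∈{4}] only 4 remains possible at r5c2. So r5c2=4.
Step 10. [r4c2∈{2}] r4c2 has the single candidate 2 ⇒ r4c2=2.
Step 11. [r1c1∈{4}] r1c1 has the single candidate 4, so r1c1=4.
Step 12. [r3c2∈{3}] nothing but 3 survives at r3c2, so r3c2=3.
Step 13. [r4c5∈{5}] nothing but 5 survives at r4c5 ⇒ r4c5=5.
Step 14. [r5c4∈{3}] nothing but 3 survives at r5c4. So r5c4=3.
Step 15. [r5c5∈{2}] r5c5 is down to just 2. So r5c5=2.
Step 16. [r5c6∈{1}] r5c6's peers cover all but 1. So r5c6=1.

Answer: 4 5 1 2 3 6 / 2 6 3 5 1 4 / 1 3 5 4 6 2 / 6 2 4 1 5 3 / 5 4 6 3 2 1 / 3 1 2 6 4 5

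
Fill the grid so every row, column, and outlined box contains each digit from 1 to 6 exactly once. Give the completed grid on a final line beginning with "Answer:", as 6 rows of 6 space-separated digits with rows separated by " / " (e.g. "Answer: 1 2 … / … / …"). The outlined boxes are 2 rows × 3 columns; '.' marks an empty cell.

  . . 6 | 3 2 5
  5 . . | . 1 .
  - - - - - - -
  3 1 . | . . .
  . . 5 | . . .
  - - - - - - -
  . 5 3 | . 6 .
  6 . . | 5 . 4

Step 1. [r2c4∈{4,6}] r2c4 is the only open cell in box 2 admitting 4 ⇒ r2c4=4.
Step 2. [r5c1∈{1,2,4}] 4 has one home in row 5: r5c1, so r5c1=4.
Step 3. [r4c6∈{1,2,3,6}] 3 has one home in col 6: r4c6 ⇒ r4c6=3.
Step 4. [r2c3∈{2}] r2c3's peers cover all but 2, so r2c3=2.
Step 5. [r4c2∈{2,4,6}] col 2 places 6 nowhere but r4c2. So r4c2=6.
Step 6. [r3c4∈{2,6}] across col 4, 6 lands solely at r3c4. So r3c4=6.
Step 7. [r4c4∈{1,2}] row 4 places 1 nowhere but r4c4, so r4c4=1.
Step 8. [r5c4∈{2}] r5c4 has the single candidate 2. So r5c4=2.
Step 9. [r4c5∈{4}] only 4 remains possible at r4c5, so r4c5=4.
Step 10. [r5c6∈{1}] r5c6 has the single candidate 1, so r5c6=1.
Step 11. [r6c5∈{3}] nothing but 3 survives at r6c5 ⇒ r6c5=3.
Step 12. [r6c3∈{1}] r6c3 is down to just 1. So r6c3=1.
Step 13. [r2c6∈{6}] r2c6 is down to just 6. So r2c6=6.
Step 14. [r6c2∈{2}] nothing but 2 survives at r6c2 ⇒ r6c2=2.
Step 15. [r1c1∈{1}] r1c1 is down to just 1 ⇒ r1c1=1.
Step 16. [r3c3∈{4}] r3c3 has the single candidate 4 ⇒ r3c3=4.
Step 17. [r3c6∈{2}] r3c6 has the single candidate 2, so r3c6=2.
Step 18. [r3c5∈{5}] nothing but 5 survives at r3c5. So r3c5=5.
Step 19. [r2c2∈{3}] nothing but 3 survives at r2c2 ⇒ r2c2=3.
Step 20. [r1c2∈{4}] r1c2 has the single candidate 4 ⇒ r1c2=4.
Step 21. [r4c1∈{2}] nothing but 2 survives at r4c1. So r4c1=2.

Answer: 1 4 6 3 2 5 / 5 3 2 4 1 6 / 3 1 4 6 5 2 / 2 6 5 1 4 3 / 4 5 3 2 6 1 / 6 2 1 5 3 4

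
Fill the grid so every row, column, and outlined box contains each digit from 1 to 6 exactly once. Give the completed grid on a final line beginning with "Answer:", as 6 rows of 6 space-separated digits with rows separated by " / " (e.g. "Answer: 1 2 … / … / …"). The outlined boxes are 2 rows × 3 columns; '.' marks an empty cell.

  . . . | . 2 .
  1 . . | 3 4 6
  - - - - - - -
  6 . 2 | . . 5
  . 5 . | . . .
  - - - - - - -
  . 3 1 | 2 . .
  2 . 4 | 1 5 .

Step 1. [r4c3∈{3}] nothing but 3 survives at r4c3, so r4c3=3.
Step 2. [r4c1∈{4}] only 4 remains possible at r4c1. So r4c1=4.
Step 3. [r1c3∈{5,6}] in col 3, 6 fits only at r1c3. So r1c3=6.
Step 4. [r3c5∈{1,3}] in row 3, 3 fits only at r3c5, so r3c5=3.
Step 5. [r4c5∈{1,6}] in col 5, 1 fits only at r4c5, so r4c5=1.
Step 6. [r5c1∈{5}] nothing but 5 survives at r5c1 ⇒ r5c1=5.
Step 7. [r1c2∈{4}] r1c2 has the single candidate 4, so r1c2=4.
Step 8. [r6c6∈{3}] r6c6 is down to just 3, so r6c6=3.
Step 9. [r3c4∈{4}] r3c4 has the single candidate 4. So r3c4=4.
Step 10. [r6c2∈{6}] r6c2's peers cover all but 6, so r6c2=6.
Step 11. [r1c4∈{5}] nothing but 5 survives at r1c4. So r1c4=5.
Step 12. [r1c1∈{3}] only 3 remains possible at r1c1, so r1c1=3.
Step 13. [r4c6∈{2}] r4c6 is down to just 2 ⇒ r4c6=2.
Step 14. [r1c6∈{1}] r1c6 has the single candidate 1. So r1c6=1.
Step 15. [r2c3∈{5}] r2c3 has the single candidate 5, so r2c3=5.
Step 16. [r2c2∈{2}] only 2 remains possible at r2c2. So r2c2=2.
Step 17. [r5c5∈{6}] r5c5 is down to just 6. So r5c5=6.
Step 18. [r3c2∈{1}] r3c2's peers cover all but 1. So r3c2=1.
Step 19. [r5c6∈{4}] r5c6 has the single candidate 4 ⇒ r5c6=4.
Step 20. [r4c4∈{6}] only 6 remains possible at r4c4, so r4c4=6.

Answer: 3 4 6 5 2 1 / 1 2 5 3 4 6 / 6 1 2 4 3 5 / 4 5 3 6 1 2 / 5 3 1 2 6 4 / 2 6 4 1 5 3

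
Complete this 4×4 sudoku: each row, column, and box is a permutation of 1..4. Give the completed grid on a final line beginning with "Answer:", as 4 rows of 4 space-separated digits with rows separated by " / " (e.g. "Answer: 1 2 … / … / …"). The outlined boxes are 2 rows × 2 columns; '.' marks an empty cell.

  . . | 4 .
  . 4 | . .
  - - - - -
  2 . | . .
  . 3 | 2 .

Step 1. [r3c2∈{1}] r3c2 is down to just 1 ⇒ r3c2=1.
Step 2. [r2c3∈{1,3}] in col 3, 1 fits only at r2c3. So r2c3=1.
Step 3. [r2c4∈{2,3}] 2 has one home in row 2: r2c4 ⇒ r2c4=2.
Step 4. [r1c4∈{3}] r1c4's peers cover all but 3 ⇒ r1c4=3.
Step 5. [r4c4∈{1,4}] 1 has one home in row 4: r4c4. So r4c4=1.
Step 6. [r3c4∈{4}] r3c4 has the single candidate 4 ⇒ r3c4=4.
Step 7. [r4c1∈{4}] r4c1's peers cover all but 4 ⇒ r4c1=4.
Step 8. [r1c1∈{1}] only 1 remains possible at r1c1, so r1c1=1.
Step 9. [r1c2∈{2}] nothing but 2 survives at r1c2, so r1c2=2.
Step 10. [r2c1∈{3}] only 3 remains possible at r2c1, so r2c1=3.
Step 11. [r3c3∈{3}] nothing but 3 survives at r3c3, so r3c3=3.

Answer: 1 2 4 3 / 3 4 1 2 / 2 1 3 4 / 4 3 2 1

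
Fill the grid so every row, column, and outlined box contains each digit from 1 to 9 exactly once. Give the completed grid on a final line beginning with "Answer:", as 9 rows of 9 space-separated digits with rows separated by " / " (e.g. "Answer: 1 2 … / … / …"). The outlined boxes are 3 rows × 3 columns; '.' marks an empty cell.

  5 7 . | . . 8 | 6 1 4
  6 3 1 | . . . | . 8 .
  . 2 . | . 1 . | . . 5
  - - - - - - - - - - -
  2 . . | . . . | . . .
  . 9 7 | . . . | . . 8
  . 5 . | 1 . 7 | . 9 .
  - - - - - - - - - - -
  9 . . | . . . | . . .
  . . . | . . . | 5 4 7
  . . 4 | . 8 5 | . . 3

Step 1. [r4c2∈{1,4,6,8}] r4c2 is the only open cell in col 2 admitting 4. So r4c2=4.
Step 2. [r2c9∈{2,9}] r2c9 is the only open cell in col 9 admitting 9. So r2c9=9.
Step 3. [r2c7∈{2,7}] r2c7 is the only open cell in box 3 admitting 2. So r2c7=2.
Step 4. [r2c6∈{4}] only 4 remains possible at r2c6, so r2c6=4.
Step 5. [r4c4∈{3,5,6,8,9}] col 4 places 8 nowhere but r4c4 ⇒ r4c4=8.
Step 6. [r7c3∈{2,3,5,6,8}] 5 has one home in row 7: r7c3. So r7c3=5.
Step 7. [r8c3∈{2,3,6,8}] r8c3 is the only open cell in col 3 admitting 2 ⇒ r8c3=2.
Step 8. [r8c1∈{1,3,8}] r8c1 is the only open cell in box 7 admitting 3, so r8c1=3.
Step 9. [r8c2∈{1,6,8}] row 8 places 8 nowhere but r8c2, so r8c2=8.
Step 10. [r1c3∈{9}] r1c3's peers cover all but 9. So r1c3=9.
Step 11. [r8c6∈{1,6,9}] in row 8, 1 fits only at r8c6 ⇒ r8c6=1.
Step 12. [r9c7∈{1,9}] in col 7, 9 fits only at r9c7, so r9c7=9.
Step 13. [r3c3∈{8}] r3c3's peers cover all but 8 ⇒ r3c3=8.
Step 14. [r9c1∈{1,7}] across col 1, 7 lands solely at r9c1 ⇒ r9c1=7.
Step 15. [r9c2∈{1,6}] 1 has one home in row 9: r9c2. So r9c2=1.
Step 16. [r7c2∈{6}] r7c2's peers cover all but 6. So r7c2=6.
Step 17. [r7c8∈{2}] r7c8 has the single candidate 2. So r7c8=2.
Step 18. [r7c6∈{3}] r7c6's peers cover all but 3 ⇒ r7c6=3.
Step 19. [r5c6∈{2,6}] 2 has one home in col 6: r5c6. So r5c6=2.
Step 20. [r9c8∈{6}] r9c8 is down to just 6 ⇒ r9c8=6.
Step 21. [r7c9∈{1}] r7c9's peers cover all but 1 ⇒ r7c9=1.
Step 22. [r4c9∈{6}] only 6 remains possible at r4c9. So r4c9=6.
Step 23. [r4c3∈{3}] r4c3's peers cover all but 3, so r4c3=3.
Step 24. [r4c7∈{1,7}] row 4 places 1 nowhere but r4c7. So r4c7=1.
Step 25. [r3c7∈{3,7}] 7 has one home in col 7: r3c7, so r3c7=7.
Step 26. [r3c6∈{6,9}] r3c6 is the only open cell in col 6 admitting 6, so r3c6=6.
Step 27. [r1c5∈{2,3}] across col 5, 2 lands solely at r1c5, so r1c5=2.
Step 28. [r3c4∈{3,9}] across row 3, 9 lands solely at r3c4 ⇒ r3c4=9.
Step 29. [r8c5∈{6,9}] 9 has one home in row 8: r8c5 ⇒ r8c5=9.
Step 30. [r4c5∈{5}] r4c5 has the single candidate 5 ⇒ r4c5=5.
Step 31. [r2c5∈{7}] only 7 remains possible at r2c5 ⇒ r2c5=7.
Step 32. [r7c5∈{4}] r7c5 is down to just 4. So r7c5=4.
Step 33. [r5c4∈{3,4,6}] 4 has one home in col 4: r5c4 ⇒ r5c4=4.
Step 34. [r5c7∈{3}] only 3 remains possible at r5c7 ⇒ r5c7=3.
Step 35. [r6c5∈{3,6}] r6c5 is the only open cell in row 6 admitting 3, so r6c5=3.
Step 36. [r9c4∈{2}] r9c4 has the single candidate 2, so r9c4=2.
Step 37. [r3c8∈{3}] r3c8 is down to just 3, so r3c8=3.
Step 38. [r3c1∈{4}] only 4 remains possible at r3c1, so r3c1=4.
Step 39. [r1c4∈{3}] r1c4 has the single candidate 3, so r1c4=3.
Step 40. [r4c6∈{9}] r4c6 is down to just 9 ⇒ r4c6=9.
Step 41. [r6c1∈{8}] r6c1 is down to just 8 ⇒ r6c1=8.
Step 42. [r7c4∈{7}] r7c4 has the single candidate 7, so r7c4=7.
Step 43. [r5c1∈{1}] r5c1 has the single candidate 1, so r5c1=1.
Step 44. [r7c7∈{8}] r7c7's peers cover all but 8. So r7c7=8.
Step 45. [r8c4∈{6}] r8c4's peers cover all but 6 ⇒ r8c4=6.
Step 46. [r5c5∈{6}] r5c5 has the single candidate 6 ⇒ r5c5=6.
Step 47. [r6c7∈{4}] nothing but 4 survives at r6c7. So r6c7=4.
Step 48. [r4c8∈{7}] nothing but 7 survives at r4c8. So r4c8=7.
Step 49. [r6c3∈{6}] only 6 remains possible at r6c3, so r6c3=6.
Step 50. [r2c4∈{5}] r2c4's peers cover all but 5, so r2c4=5.
Step 51. [r6c9∈{2}] r6c9 has the single candidate 2 ⇒ r6c9=2.
Step 52. [r5c8∈{5}] r5c8 has the single candidate 5, so r5c8=5.

Answer: 5 7 9 3 2 8 6 1 4 / 6 3 1 5 7 4 2 8 9 / 4 2 8 9 1 6 7 3 5 / 2 4 3 8 5 9 1 7 6 / 1 9 7 4 6 2 3 5 8 / 8 5 6 1 3 7 4 9 2 / 9 6 5 7 4 3 8 2 1 / 3 8 2 6 9 1 5 4 7 / 7 1 4 2 8 5 9 6 3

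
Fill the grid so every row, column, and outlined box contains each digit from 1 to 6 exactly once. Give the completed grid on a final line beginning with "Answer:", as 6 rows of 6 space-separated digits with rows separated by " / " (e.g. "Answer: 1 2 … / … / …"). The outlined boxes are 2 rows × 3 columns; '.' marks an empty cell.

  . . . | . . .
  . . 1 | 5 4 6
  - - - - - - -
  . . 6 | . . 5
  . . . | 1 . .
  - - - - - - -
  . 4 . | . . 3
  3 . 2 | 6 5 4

Step 1. [r4c6∈{2}] r4c6 is down to just 2 ⇒ r4c6=2.
Step 2. [r2c2∈{2,3}] 3 has one home in row 2: r2c2. So r2c2=3.
Step 3. [r5c3∈{5}] r5c3's peers cover all but 5 ⇒ r5c3=5.
Step 4. [r3c5∈{3}] r3c5's peers cover all but 3 ⇒ r3c5=3.
Step 5. [r2c1∈{2}] only 2 remains possible at r2c1. So r2c1=2.
Step 6. [r5c5∈{1,2}] box 6 places 1 nowhere but r5c5, so r5c5=1.
Step 7. [r3c1∈{1,4}] r3c1 is the only open cell in col 1 admitting 1 ⇒ r3c1=1.
Step 8. [r4c2∈{5}] only 5 remains possible at r4c2. So r4c2=5.
Step 9. [r1c3∈{4}] r1c3 is down to just 4. So r1c3=4.
Step 10. [r5c4∈{2}] r5c4 is down to just 2, so r5c4=2.
Step 11. [r1c1∈{5,6}] across row 1, 5 lands solely at r1c1. So r1c1=5.
Step 12. [r4c1∈{4}] only 4 remains possible at r4c1, so r4c1=4.
Step 13. [r1c6∈{1}] r1c6 is down to just 1. So r1c6=1.
Step 14. [r1c5∈{2}] r1c5 is down to just 2 ⇒ r1c5=2.
Step 15. [r1c2∈{6}] r1c2's peers cover all but 6, so r1c2=6.
Step 16. [r4c3∈{3}] only 3 remains possible at r4c3 ⇒ r4c3=3.
Step 17. [r6c2∈{1}] r6c2 is down to just 1. So r6c2=1.
Step 18. [r3c4∈{4}] only 4 remains possible at r3c4, so r3c4=4.
Step 19. [r3c2∈{2}] r3c2 is down to just 2, so r3c2=2.
Step 20. [r5c1∈{6}] nothing but 6 survives at r5c1 ⇒ r5c1=6.
Step 21. [r4c5∈{6}] r4c5's peers cover all but 6, so r4c5=6.
Step 22. [r1c4∈{3}] r1c4's peers cover all but 3. So r1c4=3.

Answer: 5 6 4 3 2 1 / 2 3 1 5 4 6 / 1 2 6 4 3 5 / 4 5 3 1 6 2 / 6 4 5 2 1 3 / 3 1 2 6 5 4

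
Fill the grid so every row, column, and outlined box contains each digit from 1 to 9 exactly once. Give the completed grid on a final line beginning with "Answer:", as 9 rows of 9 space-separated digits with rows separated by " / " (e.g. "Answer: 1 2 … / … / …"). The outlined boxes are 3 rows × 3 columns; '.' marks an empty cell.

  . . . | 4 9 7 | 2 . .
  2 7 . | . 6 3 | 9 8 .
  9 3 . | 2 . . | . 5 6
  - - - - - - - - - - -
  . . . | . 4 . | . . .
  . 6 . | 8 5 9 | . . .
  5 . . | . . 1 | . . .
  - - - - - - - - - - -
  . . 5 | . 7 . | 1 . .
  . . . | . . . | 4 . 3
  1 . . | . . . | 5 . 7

Step 1. [r7c9∈{2,8,9}] 8 has one home in box 9: r7c9, so r7c9=8.
Step 2. [r3c3∈{1,4,8}] r3c3 is the only open cell in row 3 admitting 4, so r3c3=4.
Step 3. [r2c3∈{1}] only 1 remains possible at r2c3, so r2c3=1.
Step 4. [r4c2∈{1,2,8,9}] col 2 places 1 nowhere but r4c2. So r4c2=1.
Step 5. [r1c8∈{1,3}] row 1 places 3 nowhere but r1c8 ⇒ r1c8=3.
Step 6. [r8c6∈{2,5,6,8}] in col 6, 5 fits only at r8c6. So r8c6=5.
Step 7. [r5c8∈{1,2,4,7}] in col 8, 1 fits only at r5c8. So r5c8=1.
Step 8. [r6c8∈{2,4,6,7,9}] across col 8, 4 lands solely at r6c8. So r6c8=4.
Step 9. [r4c8∈{2,6,7,9}] in col 8, 7 fits only at r4c8. So r4c8=7.
Step 10. [r5c7∈{3}] nothing but 3 survives at r5c7. So r5c7=3.
Step 11. [r8c4∈{1,6,9}] in col 4, 1 fits only at r8c4. So r8c4=1.
Step 12. [r5c9∈{2}] r5c9 is down to just 2 ⇒ r5c9=2.
Step 13. [r5c3∈{7}] nothing but 7 survives at r5c3 ⇒ r5c3=7.
Step 14. [r6c9∈{9}] nothing but 9 survives at r6c9 ⇒ r6c9=9.
Step 15. [r4c3∈{2,3,8,9}] row 4 places 9 nowhere but r4c3. So r4c3=9.
Step 16. [r4c6∈{2,6}] across row 4, 2 lands solely at r4c6, so r4c6=2.
Step 17. [r6c5∈{3}] r6c5's peers cover all but 3, so r6c5=3.
Step 18. [r9c3∈{2,3,6,8}] across col 3, 3 lands solely at r9c3 ⇒ r9c3=3.
Step 19. [r4c4∈{6}] r4c4's peers cover all but 6, so r4c4=6.
Step 20. [r9c4∈{9}] r9c4 has the single candidate 9, so r9c4=9.
Step 21. [r8c1∈{6,7,8}] r8c1 is the only open cell in row 8 admitting 7 ⇒ r8c1=7.
Step 22. [r4c7∈{8}] nothing but 8 survives at r4c7 ⇒ r4c7=8.
Step 23. [r1c1∈{6,8}] in col 1, 8 fits only at r1c1 ⇒ r1c1=8.
Step 24. [r7c1∈{4,6}] 6 has one home in col 1: r7c1, so r7c1=6.
Step 25. [r9c6∈{4,6,8}] 6 has one home in col 6: r9c6, so r9c6=6.
Step 26. [r9c8∈{2}] only 2 remains possible at r9c8, so r9c8=2.
Step 27. [r7c2∈{2,4,9}] row 7 places 2 nowhere but r7c2. So r7c2=2.
Step 28. [r8c3∈{8}] r8c3's peers cover all but 8 ⇒ r8c3=8.
Step 29. [r3c5∈{1,8}] across row 3, 1 lands solely at r3c5 ⇒ r3c5=1.
Step 30. [r8c8∈{6,9}] r8c8 is the only open cell in row 8 admitting 6 ⇒ r8c8=6.
Step 31. [r2c4∈{5}] r2c4 is down to just 5 ⇒ r2c4=5.
Step 32. [r9c5∈{8}] r9c5's peers cover all but 8. So r9c5=8.
Step 33. [r8c5∈{2}] r8c5 is down to just 2, so r8c5=2.
Step 34. [r6c7∈{6}] only 6 remains possible at r6c7. So r6c7=6.
Step 35. [r4c1∈{3}] r4c1 is down to just 3. So r4c1=3.
Step 36. [r2c9∈{4}] r2c9 has the single candidate 4 ⇒ r2c9=4.
Step 37. [r9c2∈{4}] r9c2 has the single candidate 4 ⇒ r9c2=4.
Step 38. [r6c2∈{8}] r6c2's peers cover all but 8, so r6c2=8.
Step 39. [r8c2∈{9}] r8c2's peers cover all but 9. So r8c2=9.
Step 40. [r1c9∈{1}] r1c9 is down to just 1 ⇒ r1c9=1.
Step 41. [r3c6∈{8}] only 8 remains possible at r3c6 ⇒ r3c6=8.
Step 42. [r5c1∈{4}] r5c1 has the single candidate 4, so r5c1=4.
Step 43. [r6c4∈{7}] r6c4 is down to just 7, so r6c4=7.
Step 44. [r7c4∈{3}] r7c4's peers cover all but 3 ⇒ r7c4=3.
Step 45. [r1c3∈{6}] nothing but 6 survives at r1c3. So r1c3=6.
Step 46. [r1c2∈{5}] nothing but 5 survives at r1c2, so r1c2=5.
Step 47. [r7c6∈{4}] r7c6 has the single candidate 4, so r7c6=4.
Step 48. [r4c9∈{5}] only 5 remains possible at r4c9. So r4c9=5.
Step 49. [r3c7∈{7}] nothing but 7 survives at r3c7 ⇒ r3c7=7.
Step 50. [r7c8∈{9}] nothing but 9 survives at r7c8, so r7c8=9.
Step 51. [r6c3∈{2}] r6c3's peers cover all but 2, so r6c3=2.

Answer: 8 5 6 4 9 7 2 3 1 / 2 7 1 5 6 3 9 8 4 / 9 3 4 2 1 8 7 5 6 / 3 1 9 6 4 2 8 7 5 / 4 6 7 8 5 9 3 1 2 / 5 8 2 7 3 1 6 4 9 / 6 2 5 3 7 4 1 9 8 / 7 9 8 1 2 5 4 6 3 / 1 4 3 9 8 6 5 2 7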